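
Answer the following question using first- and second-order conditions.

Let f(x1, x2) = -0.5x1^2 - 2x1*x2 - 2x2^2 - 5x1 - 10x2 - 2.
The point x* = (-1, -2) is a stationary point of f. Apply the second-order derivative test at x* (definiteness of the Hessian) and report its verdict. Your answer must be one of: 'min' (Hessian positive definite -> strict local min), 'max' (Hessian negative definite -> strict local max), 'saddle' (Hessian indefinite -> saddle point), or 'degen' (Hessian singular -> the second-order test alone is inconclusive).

Compute the Hessian H = grad^2 f:
  H = [[-1, -2], [-2, -4]]
Verify stationarity: grad f(x*) = H x* + g = (0, 0).
Eigenvalues of H: -5, 0.
H has a zero eigenvalue (singular; negative semidefinite but not definite), so H is neither positive definite, negative definite, nor indefinite. The second-order test alone is inconclusive -> degen.
(Indeed, f is constant along the null direction of H through x*, so x* is not a strict local extremum.)

degen


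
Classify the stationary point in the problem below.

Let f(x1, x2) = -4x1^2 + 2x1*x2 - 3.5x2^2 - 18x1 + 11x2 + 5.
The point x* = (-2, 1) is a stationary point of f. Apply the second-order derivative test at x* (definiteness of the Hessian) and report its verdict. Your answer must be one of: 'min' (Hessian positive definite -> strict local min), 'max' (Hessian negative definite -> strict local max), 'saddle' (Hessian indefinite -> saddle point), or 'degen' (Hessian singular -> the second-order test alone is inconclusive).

Compute the Hessian H = grad^2 f:
  H = [[-8, 2], [2, -7]]
Verify stationarity: grad f(x*) = H x* + g = (0, 0).
Eigenvalues of H: -9.5616, -5.4384.
Both eigenvalues < 0, so H is negative definite -> x* is a strict local max.

max


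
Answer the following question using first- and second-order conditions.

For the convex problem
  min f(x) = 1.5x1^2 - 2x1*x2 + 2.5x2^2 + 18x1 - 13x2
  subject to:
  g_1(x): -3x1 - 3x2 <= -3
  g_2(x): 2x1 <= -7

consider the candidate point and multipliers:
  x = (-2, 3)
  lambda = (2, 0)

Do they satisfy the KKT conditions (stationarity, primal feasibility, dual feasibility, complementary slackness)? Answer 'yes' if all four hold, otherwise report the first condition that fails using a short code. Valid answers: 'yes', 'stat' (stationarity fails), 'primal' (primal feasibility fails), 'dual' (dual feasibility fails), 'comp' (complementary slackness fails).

Gradient of f: grad f(x) = Q x + c = (6, 6)
Constraint values g_i(x) = a_i^T x - b_i:
  g_1((-2, 3)) = 0
  g_2((-2, 3)) = 3
Stationarity residual: grad f(x) + sum_i lambda_i a_i = (0, 0)
  -> stationarity OK
Primal feasibility (all g_i <= 0): FAILS
Dual feasibility (all lambda_i >= 0): OK
Complementary slackness (lambda_i * g_i(x) = 0 for all i): OK

Verdict: the first failing condition is primal_feasibility -> primal.

primal


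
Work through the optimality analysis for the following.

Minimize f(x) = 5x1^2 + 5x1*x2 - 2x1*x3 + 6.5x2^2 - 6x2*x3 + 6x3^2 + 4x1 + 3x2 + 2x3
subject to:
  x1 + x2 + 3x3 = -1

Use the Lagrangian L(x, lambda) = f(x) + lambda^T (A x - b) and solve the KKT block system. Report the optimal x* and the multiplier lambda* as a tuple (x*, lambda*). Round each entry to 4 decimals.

Form the Lagrangian:
  L(x, lambda) = (1/2) x^T Q x + c^T x + lambda^T (A x - b)
Stationarity (grad_x L = 0): Q x + c + A^T lambda = 0.
Primal feasibility: A x = b.

This gives the KKT block system:
  [ Q   A^T ] [ x     ]   [-c ]
  [ A    0  ] [ lambda ] = [ b ]

Solving the linear system:
  x*      = (-0.3093, -0.1572, -0.1778)
  lambda* = (-0.4761)
  f(x*)   = -1.2704

x* = (-0.3093, -0.1572, -0.1778), lambda* = (-0.4761)


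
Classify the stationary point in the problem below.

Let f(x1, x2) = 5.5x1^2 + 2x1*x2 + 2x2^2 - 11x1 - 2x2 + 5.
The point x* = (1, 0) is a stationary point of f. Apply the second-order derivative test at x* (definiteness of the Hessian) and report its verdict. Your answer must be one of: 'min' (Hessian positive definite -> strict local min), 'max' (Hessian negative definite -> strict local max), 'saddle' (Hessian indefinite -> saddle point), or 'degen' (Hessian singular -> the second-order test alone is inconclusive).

Compute the Hessian H = grad^2 f:
  H = [[11, 2], [2, 4]]
Verify stationarity: grad f(x*) = H x* + g = (0, 0).
Eigenvalues of H: 3.4689, 11.5311.
Both eigenvalues > 0, so H is positive definite -> x* is a strict local min.

min


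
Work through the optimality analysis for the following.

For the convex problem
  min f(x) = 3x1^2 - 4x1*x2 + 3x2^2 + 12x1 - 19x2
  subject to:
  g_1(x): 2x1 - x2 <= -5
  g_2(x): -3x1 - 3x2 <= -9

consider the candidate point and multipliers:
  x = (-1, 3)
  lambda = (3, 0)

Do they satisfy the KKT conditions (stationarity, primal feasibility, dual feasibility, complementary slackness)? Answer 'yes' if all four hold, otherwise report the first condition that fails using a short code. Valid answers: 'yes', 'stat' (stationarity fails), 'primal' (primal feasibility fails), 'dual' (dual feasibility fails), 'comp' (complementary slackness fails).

Gradient of f: grad f(x) = Q x + c = (-6, 3)
Constraint values g_i(x) = a_i^T x - b_i:
  g_1((-1, 3)) = 0
  g_2((-1, 3)) = 3
Stationarity residual: grad f(x) + sum_i lambda_i a_i = (0, 0)
  -> stationarity OK
Primal feasibility (all g_i <= 0): FAILS
Dual feasibility (all lambda_i >= 0): OK
Complementary slackness (lambda_i * g_i(x) = 0 for all i): OK

Verdict: the first failing condition is primal_feasibility -> primal.

primal


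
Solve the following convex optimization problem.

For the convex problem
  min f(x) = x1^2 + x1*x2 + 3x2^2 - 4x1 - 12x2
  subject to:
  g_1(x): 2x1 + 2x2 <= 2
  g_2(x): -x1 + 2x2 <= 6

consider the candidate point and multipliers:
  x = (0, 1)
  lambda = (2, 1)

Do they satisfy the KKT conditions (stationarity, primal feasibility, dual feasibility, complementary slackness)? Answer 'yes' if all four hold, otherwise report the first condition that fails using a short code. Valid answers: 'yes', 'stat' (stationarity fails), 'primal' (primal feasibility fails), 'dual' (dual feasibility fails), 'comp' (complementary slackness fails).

Gradient of f: grad f(x) = Q x + c = (-3, -6)
Constraint values g_i(x) = a_i^T x - b_i:
  g_1((0, 1)) = 0
  g_2((0, 1)) = -4
Stationarity residual: grad f(x) + sum_i lambda_i a_i = (0, 0)
  -> stationarity OK
Primal feasibility (all g_i <= 0): OK
Dual feasibility (all lambda_i >= 0): OK
Complementary slackness (lambda_i * g_i(x) = 0 for all i): FAILS

Verdict: the first failing condition is complementary_slackness -> comp.

comp


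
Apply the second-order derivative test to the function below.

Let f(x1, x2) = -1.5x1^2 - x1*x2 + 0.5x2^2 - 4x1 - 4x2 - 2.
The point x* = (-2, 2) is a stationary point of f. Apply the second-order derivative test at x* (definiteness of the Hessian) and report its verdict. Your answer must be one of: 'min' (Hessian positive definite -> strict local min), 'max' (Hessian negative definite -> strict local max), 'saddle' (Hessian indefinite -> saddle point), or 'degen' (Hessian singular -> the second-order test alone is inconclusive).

Compute the Hessian H = grad^2 f:
  H = [[-3, -1], [-1, 1]]
Verify stationarity: grad f(x*) = H x* + g = (0, 0).
Eigenvalues of H: -3.2361, 1.2361.
Eigenvalues have mixed signs, so H is indefinite -> x* is a saddle point.

saddle


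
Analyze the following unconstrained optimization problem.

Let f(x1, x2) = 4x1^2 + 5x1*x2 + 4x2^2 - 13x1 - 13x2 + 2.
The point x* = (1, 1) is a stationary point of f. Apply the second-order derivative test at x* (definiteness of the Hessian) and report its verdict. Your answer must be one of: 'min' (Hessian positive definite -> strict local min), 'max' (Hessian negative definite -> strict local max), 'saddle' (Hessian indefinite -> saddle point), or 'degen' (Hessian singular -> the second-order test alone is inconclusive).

Compute the Hessian H = grad^2 f:
  H = [[8, 5], [5, 8]]
Verify stationarity: grad f(x*) = H x* + g = (0, 0).
Eigenvalues of H: 3, 13.
Both eigenvalues > 0, so H is positive definite -> x* is a strict local min.

min


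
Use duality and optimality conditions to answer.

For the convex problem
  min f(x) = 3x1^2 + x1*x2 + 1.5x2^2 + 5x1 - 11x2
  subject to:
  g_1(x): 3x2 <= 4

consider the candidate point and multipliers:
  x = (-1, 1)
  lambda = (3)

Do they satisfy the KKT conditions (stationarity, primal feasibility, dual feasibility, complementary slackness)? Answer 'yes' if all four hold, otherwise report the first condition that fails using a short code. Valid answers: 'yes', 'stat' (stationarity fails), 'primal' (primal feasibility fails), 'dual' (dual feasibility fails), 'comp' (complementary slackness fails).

Gradient of f: grad f(x) = Q x + c = (0, -9)
Constraint values g_i(x) = a_i^T x - b_i:
  g_1((-1, 1)) = -1
Stationarity residual: grad f(x) + sum_i lambda_i a_i = (0, 0)
  -> stationarity OK
Primal feasibility (all g_i <= 0): OK
Dual feasibility (all lambda_i >= 0): OK
Complementary slackness (lambda_i * g_i(x) = 0 for all i): FAILS

Verdict: the first failing condition is complementary_slackness -> comp.

comp


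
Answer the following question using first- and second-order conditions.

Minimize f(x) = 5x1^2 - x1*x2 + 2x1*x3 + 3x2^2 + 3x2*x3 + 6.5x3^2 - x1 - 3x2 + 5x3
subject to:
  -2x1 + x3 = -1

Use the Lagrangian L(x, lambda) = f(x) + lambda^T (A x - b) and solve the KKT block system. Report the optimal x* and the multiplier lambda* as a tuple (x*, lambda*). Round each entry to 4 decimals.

Form the Lagrangian:
  L(x, lambda) = (1/2) x^T Q x + c^T x + lambda^T (A x - b)
Stationarity (grad_x L = 0): Q x + c + A^T lambda = 0.
Primal feasibility: A x = b.

This gives the KKT block system:
  [ Q   A^T ] [ x     ]   [-c ]
  [ A    0  ] [ lambda ] = [ b ]

Solving the linear system:
  x*      = (0.2127, 0.8228, -0.5747)
  lambda* = (-0.4228)
  f(x*)   = -2.9886

x* = (0.2127, 0.8228, -0.5747), lambda* = (-0.4228)


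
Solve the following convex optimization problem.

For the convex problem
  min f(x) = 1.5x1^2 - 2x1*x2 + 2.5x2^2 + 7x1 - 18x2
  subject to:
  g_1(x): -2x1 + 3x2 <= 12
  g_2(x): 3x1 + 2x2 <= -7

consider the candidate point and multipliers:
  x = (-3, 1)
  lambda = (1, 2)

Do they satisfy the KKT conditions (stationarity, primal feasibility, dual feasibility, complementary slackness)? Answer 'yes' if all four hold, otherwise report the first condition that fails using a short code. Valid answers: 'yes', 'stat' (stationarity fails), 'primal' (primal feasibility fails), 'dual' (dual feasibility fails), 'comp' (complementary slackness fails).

Gradient of f: grad f(x) = Q x + c = (-4, -7)
Constraint values g_i(x) = a_i^T x - b_i:
  g_1((-3, 1)) = -3
  g_2((-3, 1)) = 0
Stationarity residual: grad f(x) + sum_i lambda_i a_i = (0, 0)
  -> stationarity OK
Primal feasibility (all g_i <= 0): OK
Dual feasibility (all lambda_i >= 0): OK
Complementary slackness (lambda_i * g_i(x) = 0 for all i): FAILS

Verdict: the first failing condition is complementary_slackness -> comp.

comp


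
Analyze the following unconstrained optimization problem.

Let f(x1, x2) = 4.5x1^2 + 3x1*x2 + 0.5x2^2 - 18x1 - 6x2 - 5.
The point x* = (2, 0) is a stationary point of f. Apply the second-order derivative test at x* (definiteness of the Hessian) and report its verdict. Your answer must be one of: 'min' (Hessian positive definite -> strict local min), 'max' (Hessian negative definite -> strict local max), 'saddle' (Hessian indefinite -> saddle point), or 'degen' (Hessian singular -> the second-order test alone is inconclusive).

Compute the Hessian H = grad^2 f:
  H = [[9, 3], [3, 1]]
Verify stationarity: grad f(x*) = H x* + g = (0, 0).
Eigenvalues of H: 0, 10.
H has a zero eigenvalue (singular; positive semidefinite but not definite), so H is neither positive definite, negative definite, nor indefinite. The second-order test alone is inconclusive -> degen.
(Indeed, f is constant along the null direction of H through x*, so x* is not a strict local extremum.)

degen


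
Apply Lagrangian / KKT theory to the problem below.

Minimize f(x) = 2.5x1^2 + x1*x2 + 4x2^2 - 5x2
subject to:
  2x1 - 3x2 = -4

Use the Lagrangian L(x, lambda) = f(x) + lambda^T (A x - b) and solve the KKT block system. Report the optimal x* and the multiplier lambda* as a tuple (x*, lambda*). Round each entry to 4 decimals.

Form the Lagrangian:
  L(x, lambda) = (1/2) x^T Q x + c^T x + lambda^T (A x - b)
Stationarity (grad_x L = 0): Q x + c + A^T lambda = 0.
Primal feasibility: A x = b.

This gives the KKT block system:
  [ Q   A^T ] [ x     ]   [-c ]
  [ A    0  ] [ lambda ] = [ b ]

Solving the linear system:
  x*      = (-0.5169, 0.9888)
  lambda* = (0.7978)
  f(x*)   = -0.8764

x* = (-0.5169, 0.9888), lambda* = (0.7978)


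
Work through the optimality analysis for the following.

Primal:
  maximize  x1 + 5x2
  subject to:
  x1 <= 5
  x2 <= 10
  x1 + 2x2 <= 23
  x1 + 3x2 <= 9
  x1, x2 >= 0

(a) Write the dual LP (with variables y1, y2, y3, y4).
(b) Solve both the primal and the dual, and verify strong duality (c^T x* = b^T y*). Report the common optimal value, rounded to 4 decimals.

The standard primal-dual pair for 'max c^T x s.t. A x <= b, x >= 0' is:
  Dual:  min b^T y  s.t.  A^T y >= c,  y >= 0.

So the dual LP is:
  minimize  5y1 + 10y2 + 23y3 + 9y4
  subject to:
    y1 + y3 + y4 >= 1
    y2 + 2y3 + 3y4 >= 5
    y1, y2, y3, y4 >= 0

Solving the primal: x* = (0, 3).
  primal value c^T x* = 15.
Solving the dual: y* = (0, 0, 0, 1.6667).
  dual value b^T y* = 15.
Strong duality: c^T x* = b^T y*. Confirmed.

15


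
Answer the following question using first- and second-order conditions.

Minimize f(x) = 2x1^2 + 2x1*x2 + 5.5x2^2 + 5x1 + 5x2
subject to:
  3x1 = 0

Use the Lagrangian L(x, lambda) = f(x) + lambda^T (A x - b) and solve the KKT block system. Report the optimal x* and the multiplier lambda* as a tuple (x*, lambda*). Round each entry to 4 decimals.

Form the Lagrangian:
  L(x, lambda) = (1/2) x^T Q x + c^T x + lambda^T (A x - b)
Stationarity (grad_x L = 0): Q x + c + A^T lambda = 0.
Primal feasibility: A x = b.

This gives the KKT block system:
  [ Q   A^T ] [ x     ]   [-c ]
  [ A    0  ] [ lambda ] = [ b ]

Solving the linear system:
  x*      = (0, -0.4545)
  lambda* = (-1.3636)
  f(x*)   = -1.1364

x* = (0, -0.4545), lambda* = (-1.3636)


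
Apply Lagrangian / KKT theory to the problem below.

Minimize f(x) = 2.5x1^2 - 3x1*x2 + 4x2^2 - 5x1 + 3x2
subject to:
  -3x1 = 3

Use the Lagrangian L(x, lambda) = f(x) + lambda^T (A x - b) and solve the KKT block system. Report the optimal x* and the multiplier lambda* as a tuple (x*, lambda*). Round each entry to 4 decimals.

Form the Lagrangian:
  L(x, lambda) = (1/2) x^T Q x + c^T x + lambda^T (A x - b)
Stationarity (grad_x L = 0): Q x + c + A^T lambda = 0.
Primal feasibility: A x = b.

This gives the KKT block system:
  [ Q   A^T ] [ x     ]   [-c ]
  [ A    0  ] [ lambda ] = [ b ]

Solving the linear system:
  x*      = (-1, -0.75)
  lambda* = (-2.5833)
  f(x*)   = 5.25

x* = (-1, -0.75), lambda* = (-2.5833)


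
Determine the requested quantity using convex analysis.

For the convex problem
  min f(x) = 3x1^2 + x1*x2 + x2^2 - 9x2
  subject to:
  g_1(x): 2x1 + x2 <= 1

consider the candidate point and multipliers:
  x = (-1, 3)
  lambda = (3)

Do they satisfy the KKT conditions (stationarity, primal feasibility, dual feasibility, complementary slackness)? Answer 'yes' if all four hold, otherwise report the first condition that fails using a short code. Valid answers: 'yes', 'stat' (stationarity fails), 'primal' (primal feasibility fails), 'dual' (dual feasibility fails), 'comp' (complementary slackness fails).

Gradient of f: grad f(x) = Q x + c = (-3, -4)
Constraint values g_i(x) = a_i^T x - b_i:
  g_1((-1, 3)) = 0
Stationarity residual: grad f(x) + sum_i lambda_i a_i = (3, -1)
  -> stationarity FAILS
Primal feasibility (all g_i <= 0): OK
Dual feasibility (all lambda_i >= 0): OK
Complementary slackness (lambda_i * g_i(x) = 0 for all i): OK

Verdict: the first failing condition is stationarity -> stat.

stat


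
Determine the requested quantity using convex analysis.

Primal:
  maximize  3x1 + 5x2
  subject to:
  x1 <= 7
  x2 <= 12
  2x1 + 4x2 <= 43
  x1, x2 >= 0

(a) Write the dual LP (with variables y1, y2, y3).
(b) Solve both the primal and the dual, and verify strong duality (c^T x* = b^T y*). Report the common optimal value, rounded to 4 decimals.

The standard primal-dual pair for 'max c^T x s.t. A x <= b, x >= 0' is:
  Dual:  min b^T y  s.t.  A^T y >= c,  y >= 0.

So the dual LP is:
  minimize  7y1 + 12y2 + 43y3
  subject to:
    y1 + 2y3 >= 3
    y2 + 4y3 >= 5
    y1, y2, y3 >= 0

Solving the primal: x* = (7, 7.25).
  primal value c^T x* = 57.25.
Solving the dual: y* = (0.5, 0, 1.25).
  dual value b^T y* = 57.25.
Strong duality: c^T x* = b^T y*. Confirmed.

57.25


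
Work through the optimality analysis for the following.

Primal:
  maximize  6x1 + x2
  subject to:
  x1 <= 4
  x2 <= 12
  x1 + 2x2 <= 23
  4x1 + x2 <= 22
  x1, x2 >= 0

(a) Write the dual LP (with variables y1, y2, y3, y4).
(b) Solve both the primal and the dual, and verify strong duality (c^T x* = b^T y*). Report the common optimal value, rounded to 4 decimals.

The standard primal-dual pair for 'max c^T x s.t. A x <= b, x >= 0' is:
  Dual:  min b^T y  s.t.  A^T y >= c,  y >= 0.

So the dual LP is:
  minimize  4y1 + 12y2 + 23y3 + 22y4
  subject to:
    y1 + y3 + 4y4 >= 6
    y2 + 2y3 + y4 >= 1
    y1, y2, y3, y4 >= 0

Solving the primal: x* = (4, 6).
  primal value c^T x* = 30.
Solving the dual: y* = (2, 0, 0, 1).
  dual value b^T y* = 30.
Strong duality: c^T x* = b^T y*. Confirmed.

30


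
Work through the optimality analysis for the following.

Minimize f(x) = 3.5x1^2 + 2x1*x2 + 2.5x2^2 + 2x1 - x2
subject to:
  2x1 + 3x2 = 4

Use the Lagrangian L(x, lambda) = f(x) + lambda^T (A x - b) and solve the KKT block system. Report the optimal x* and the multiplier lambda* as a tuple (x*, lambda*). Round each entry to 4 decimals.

Form the Lagrangian:
  L(x, lambda) = (1/2) x^T Q x + c^T x + lambda^T (A x - b)
Stationarity (grad_x L = 0): Q x + c + A^T lambda = 0.
Primal feasibility: A x = b.

This gives the KKT block system:
  [ Q   A^T ] [ x     ]   [-c ]
  [ A    0  ] [ lambda ] = [ b ]

Solving the linear system:
  x*      = (-0.1356, 1.4237)
  lambda* = (-1.9492)
  f(x*)   = 3.0508

x* = (-0.1356, 1.4237), lambda* = (-1.9492)


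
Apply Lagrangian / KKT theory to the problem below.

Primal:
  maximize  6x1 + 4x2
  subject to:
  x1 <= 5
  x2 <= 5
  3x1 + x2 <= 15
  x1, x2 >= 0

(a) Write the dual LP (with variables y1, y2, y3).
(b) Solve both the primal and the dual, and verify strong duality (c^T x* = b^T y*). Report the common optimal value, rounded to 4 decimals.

The standard primal-dual pair for 'max c^T x s.t. A x <= b, x >= 0' is:
  Dual:  min b^T y  s.t.  A^T y >= c,  y >= 0.

So the dual LP is:
  minimize  5y1 + 5y2 + 15y3
  subject to:
    y1 + 3y3 >= 6
    y2 + y3 >= 4
    y1, y2, y3 >= 0

Solving the primal: x* = (3.3333, 5).
  primal value c^T x* = 40.
Solving the dual: y* = (0, 2, 2).
  dual value b^T y* = 40.
Strong duality: c^T x* = b^T y*. Confirmed.

40


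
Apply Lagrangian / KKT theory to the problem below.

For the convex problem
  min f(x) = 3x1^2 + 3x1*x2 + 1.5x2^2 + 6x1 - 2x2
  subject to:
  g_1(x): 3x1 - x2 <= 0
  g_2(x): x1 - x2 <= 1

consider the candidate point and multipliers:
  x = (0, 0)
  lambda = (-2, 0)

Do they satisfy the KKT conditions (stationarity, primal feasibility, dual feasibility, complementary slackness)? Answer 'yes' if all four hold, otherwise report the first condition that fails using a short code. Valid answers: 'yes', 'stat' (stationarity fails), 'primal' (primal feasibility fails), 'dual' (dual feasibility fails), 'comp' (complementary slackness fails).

Gradient of f: grad f(x) = Q x + c = (6, -2)
Constraint values g_i(x) = a_i^T x - b_i:
  g_1((0, 0)) = 0
  g_2((0, 0)) = -1
Stationarity residual: grad f(x) + sum_i lambda_i a_i = (0, 0)
  -> stationarity OK
Primal feasibility (all g_i <= 0): OK
Dual feasibility (all lambda_i >= 0): FAILS
Complementary slackness (lambda_i * g_i(x) = 0 for all i): OK

Verdict: the first failing condition is dual_feasibility -> dual.

dual


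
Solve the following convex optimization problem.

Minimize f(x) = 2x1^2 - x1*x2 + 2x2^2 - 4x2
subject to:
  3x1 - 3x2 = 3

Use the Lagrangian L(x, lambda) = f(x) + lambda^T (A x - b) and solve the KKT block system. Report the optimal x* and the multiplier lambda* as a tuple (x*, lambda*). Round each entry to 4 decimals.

Form the Lagrangian:
  L(x, lambda) = (1/2) x^T Q x + c^T x + lambda^T (A x - b)
Stationarity (grad_x L = 0): Q x + c + A^T lambda = 0.
Primal feasibility: A x = b.

This gives the KKT block system:
  [ Q   A^T ] [ x     ]   [-c ]
  [ A    0  ] [ lambda ] = [ b ]

Solving the linear system:
  x*      = (1.1667, 0.1667)
  lambda* = (-1.5)
  f(x*)   = 1.9167

x* = (1.1667, 0.1667), lambda* = (-1.5)


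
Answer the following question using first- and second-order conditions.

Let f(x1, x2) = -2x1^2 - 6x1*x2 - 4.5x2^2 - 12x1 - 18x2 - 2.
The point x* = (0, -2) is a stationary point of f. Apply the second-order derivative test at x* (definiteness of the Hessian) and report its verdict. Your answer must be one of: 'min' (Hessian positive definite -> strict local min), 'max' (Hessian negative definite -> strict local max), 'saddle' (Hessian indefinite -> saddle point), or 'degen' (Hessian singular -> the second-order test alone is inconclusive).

Compute the Hessian H = grad^2 f:
  H = [[-4, -6], [-6, -9]]
Verify stationarity: grad f(x*) = H x* + g = (0, 0).
Eigenvalues of H: -13, 0.
H has a zero eigenvalue (singular; negative semidefinite but not definite), so H is neither positive definite, negative definite, nor indefinite. The second-order test alone is inconclusive -> degen.
(Indeed, f is constant along the null direction of H through x*, so x* is not a strict local extremum.)

degen


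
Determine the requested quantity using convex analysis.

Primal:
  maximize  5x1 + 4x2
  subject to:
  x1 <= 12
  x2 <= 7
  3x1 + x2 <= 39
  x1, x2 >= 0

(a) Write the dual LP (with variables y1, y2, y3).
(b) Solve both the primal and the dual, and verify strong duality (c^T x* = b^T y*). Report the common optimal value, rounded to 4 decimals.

The standard primal-dual pair for 'max c^T x s.t. A x <= b, x >= 0' is:
  Dual:  min b^T y  s.t.  A^T y >= c,  y >= 0.

So the dual LP is:
  minimize  12y1 + 7y2 + 39y3
  subject to:
    y1 + 3y3 >= 5
    y2 + y3 >= 4
    y1, y2, y3 >= 0

Solving the primal: x* = (10.6667, 7).
  primal value c^T x* = 81.3333.
Solving the dual: y* = (0, 2.3333, 1.6667).
  dual value b^T y* = 81.3333.
Strong duality: c^T x* = b^T y*. Confirmed.

81.3333


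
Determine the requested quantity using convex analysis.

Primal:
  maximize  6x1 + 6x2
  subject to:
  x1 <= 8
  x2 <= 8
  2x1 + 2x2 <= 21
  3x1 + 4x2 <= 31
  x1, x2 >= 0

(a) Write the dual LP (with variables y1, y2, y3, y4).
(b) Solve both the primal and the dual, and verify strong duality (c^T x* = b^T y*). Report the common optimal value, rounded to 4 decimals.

The standard primal-dual pair for 'max c^T x s.t. A x <= b, x >= 0' is:
  Dual:  min b^T y  s.t.  A^T y >= c,  y >= 0.

So the dual LP is:
  minimize  8y1 + 8y2 + 21y3 + 31y4
  subject to:
    y1 + 2y3 + 3y4 >= 6
    y2 + 2y3 + 4y4 >= 6
    y1, y2, y3, y4 >= 0

Solving the primal: x* = (8, 1.75).
  primal value c^T x* = 58.5.
Solving the dual: y* = (1.5, 0, 0, 1.5).
  dual value b^T y* = 58.5.
Strong duality: c^T x* = b^T y*. Confirmed.

58.5


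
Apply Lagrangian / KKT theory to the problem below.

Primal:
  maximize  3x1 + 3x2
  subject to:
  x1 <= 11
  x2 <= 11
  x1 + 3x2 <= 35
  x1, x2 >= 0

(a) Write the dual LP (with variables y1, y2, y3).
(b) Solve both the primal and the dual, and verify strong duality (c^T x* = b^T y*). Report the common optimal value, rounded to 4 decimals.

The standard primal-dual pair for 'max c^T x s.t. A x <= b, x >= 0' is:
  Dual:  min b^T y  s.t.  A^T y >= c,  y >= 0.

So the dual LP is:
  minimize  11y1 + 11y2 + 35y3
  subject to:
    y1 + y3 >= 3
    y2 + 3y3 >= 3
    y1, y2, y3 >= 0

Solving the primal: x* = (11, 8).
  primal value c^T x* = 57.
Solving the dual: y* = (2, 0, 1).
  dual value b^T y* = 57.
Strong duality: c^T x* = b^T y*. Confirmed.

57


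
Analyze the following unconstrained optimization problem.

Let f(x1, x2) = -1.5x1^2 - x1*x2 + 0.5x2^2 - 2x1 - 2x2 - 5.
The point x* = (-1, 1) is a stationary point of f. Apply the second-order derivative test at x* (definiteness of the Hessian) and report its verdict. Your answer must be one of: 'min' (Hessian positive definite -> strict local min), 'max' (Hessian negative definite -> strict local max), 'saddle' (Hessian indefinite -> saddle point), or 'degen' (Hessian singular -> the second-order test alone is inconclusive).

Compute the Hessian H = grad^2 f:
  H = [[-3, -1], [-1, 1]]
Verify stationarity: grad f(x*) = H x* + g = (0, 0).
Eigenvalues of H: -3.2361, 1.2361.
Eigenvalues have mixed signs, so H is indefinite -> x* is a saddle point.

saddle


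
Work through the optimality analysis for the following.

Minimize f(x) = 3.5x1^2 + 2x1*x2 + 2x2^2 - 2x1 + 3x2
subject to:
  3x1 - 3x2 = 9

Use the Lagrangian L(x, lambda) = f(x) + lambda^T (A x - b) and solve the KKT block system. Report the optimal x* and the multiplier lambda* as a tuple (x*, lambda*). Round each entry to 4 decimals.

Form the Lagrangian:
  L(x, lambda) = (1/2) x^T Q x + c^T x + lambda^T (A x - b)
Stationarity (grad_x L = 0): Q x + c + A^T lambda = 0.
Primal feasibility: A x = b.

This gives the KKT block system:
  [ Q   A^T ] [ x     ]   [-c ]
  [ A    0  ] [ lambda ] = [ b ]

Solving the linear system:
  x*      = (1.1333, -1.8667)
  lambda* = (-0.7333)
  f(x*)   = -0.6333

x* = (1.1333, -1.8667), lambda* = (-0.7333)


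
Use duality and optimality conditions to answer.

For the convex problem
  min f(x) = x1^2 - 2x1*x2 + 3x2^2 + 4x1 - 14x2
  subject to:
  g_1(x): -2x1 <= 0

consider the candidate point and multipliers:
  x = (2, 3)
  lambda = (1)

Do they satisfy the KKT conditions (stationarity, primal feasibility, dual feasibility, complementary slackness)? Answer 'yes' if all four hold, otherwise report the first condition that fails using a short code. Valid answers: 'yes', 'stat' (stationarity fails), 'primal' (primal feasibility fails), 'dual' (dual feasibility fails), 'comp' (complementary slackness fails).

Gradient of f: grad f(x) = Q x + c = (2, 0)
Constraint values g_i(x) = a_i^T x - b_i:
  g_1((2, 3)) = -4
Stationarity residual: grad f(x) + sum_i lambda_i a_i = (0, 0)
  -> stationarity OK
Primal feasibility (all g_i <= 0): OK
Dual feasibility (all lambda_i >= 0): OK
Complementary slackness (lambda_i * g_i(x) = 0 for all i): FAILS

Verdict: the first failing condition is complementary_slackness -> comp.

comp


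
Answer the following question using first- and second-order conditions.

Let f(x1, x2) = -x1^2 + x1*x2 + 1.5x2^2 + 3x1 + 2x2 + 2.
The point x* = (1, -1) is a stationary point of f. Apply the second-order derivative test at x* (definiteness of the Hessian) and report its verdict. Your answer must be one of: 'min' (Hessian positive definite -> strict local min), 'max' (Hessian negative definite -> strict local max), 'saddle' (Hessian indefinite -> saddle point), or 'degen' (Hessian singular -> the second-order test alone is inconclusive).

Compute the Hessian H = grad^2 f:
  H = [[-2, 1], [1, 3]]
Verify stationarity: grad f(x*) = H x* + g = (0, 0).
Eigenvalues of H: -2.1926, 3.1926.
Eigenvalues have mixed signs, so H is indefinite -> x* is a saddle point.

saddle


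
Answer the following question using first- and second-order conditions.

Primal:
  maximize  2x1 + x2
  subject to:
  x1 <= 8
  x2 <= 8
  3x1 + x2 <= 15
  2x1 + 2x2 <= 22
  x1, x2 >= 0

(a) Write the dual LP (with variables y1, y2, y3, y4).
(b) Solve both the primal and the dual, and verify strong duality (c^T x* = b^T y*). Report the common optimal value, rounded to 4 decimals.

The standard primal-dual pair for 'max c^T x s.t. A x <= b, x >= 0' is:
  Dual:  min b^T y  s.t.  A^T y >= c,  y >= 0.

So the dual LP is:
  minimize  8y1 + 8y2 + 15y3 + 22y4
  subject to:
    y1 + 3y3 + 2y4 >= 2
    y2 + y3 + 2y4 >= 1
    y1, y2, y3, y4 >= 0

Solving the primal: x* = (2.3333, 8).
  primal value c^T x* = 12.6667.
Solving the dual: y* = (0, 0.3333, 0.6667, 0).
  dual value b^T y* = 12.6667.
Strong duality: c^T x* = b^T y*. Confirmed.

12.6667


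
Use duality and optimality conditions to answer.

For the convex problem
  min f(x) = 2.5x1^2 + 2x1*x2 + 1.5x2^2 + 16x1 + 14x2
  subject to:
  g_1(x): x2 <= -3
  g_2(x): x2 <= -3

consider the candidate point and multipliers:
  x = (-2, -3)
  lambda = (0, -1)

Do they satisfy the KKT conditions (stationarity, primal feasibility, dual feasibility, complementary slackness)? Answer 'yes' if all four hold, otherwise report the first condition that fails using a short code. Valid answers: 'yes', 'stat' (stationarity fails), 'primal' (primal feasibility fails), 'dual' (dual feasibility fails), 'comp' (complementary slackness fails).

Gradient of f: grad f(x) = Q x + c = (0, 1)
Constraint values g_i(x) = a_i^T x - b_i:
  g_1((-2, -3)) = 0
  g_2((-2, -3)) = 0
Stationarity residual: grad f(x) + sum_i lambda_i a_i = (0, 0)
  -> stationarity OK
Primal feasibility (all g_i <= 0): OK
Dual feasibility (all lambda_i >= 0): FAILS
Complementary slackness (lambda_i * g_i(x) = 0 for all i): OK

Verdict: the first failing condition is dual_feasibility -> dual.

dual


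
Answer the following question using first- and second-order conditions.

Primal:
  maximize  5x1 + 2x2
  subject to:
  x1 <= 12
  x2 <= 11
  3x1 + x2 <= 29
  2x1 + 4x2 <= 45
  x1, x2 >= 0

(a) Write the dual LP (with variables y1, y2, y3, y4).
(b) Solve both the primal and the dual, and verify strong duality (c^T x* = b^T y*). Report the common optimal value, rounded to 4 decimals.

The standard primal-dual pair for 'max c^T x s.t. A x <= b, x >= 0' is:
  Dual:  min b^T y  s.t.  A^T y >= c,  y >= 0.

So the dual LP is:
  minimize  12y1 + 11y2 + 29y3 + 45y4
  subject to:
    y1 + 3y3 + 2y4 >= 5
    y2 + y3 + 4y4 >= 2
    y1, y2, y3, y4 >= 0

Solving the primal: x* = (7.1, 7.7).
  primal value c^T x* = 50.9.
Solving the dual: y* = (0, 0, 1.6, 0.1).
  dual value b^T y* = 50.9.
Strong duality: c^T x* = b^T y*. Confirmed.

50.9


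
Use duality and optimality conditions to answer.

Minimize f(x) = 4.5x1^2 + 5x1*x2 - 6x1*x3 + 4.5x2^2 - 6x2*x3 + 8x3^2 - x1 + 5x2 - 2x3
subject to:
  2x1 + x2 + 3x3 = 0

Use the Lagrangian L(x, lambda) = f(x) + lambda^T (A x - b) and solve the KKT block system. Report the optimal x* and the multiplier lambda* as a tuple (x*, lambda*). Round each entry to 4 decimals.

Form the Lagrangian:
  L(x, lambda) = (1/2) x^T Q x + c^T x + lambda^T (A x - b)
Stationarity (grad_x L = 0): Q x + c + A^T lambda = 0.
Primal feasibility: A x = b.

This gives the KKT block system:
  [ Q   A^T ] [ x     ]   [-c ]
  [ A    0  ] [ lambda ] = [ b ]

Solving the linear system:
  x*      = (0.5369, -0.9123, -0.0538)
  lambda* = (0.2031)
  f(x*)   = -2.4954

x* = (0.5369, -0.9123, -0.0538), lambda* = (0.2031)


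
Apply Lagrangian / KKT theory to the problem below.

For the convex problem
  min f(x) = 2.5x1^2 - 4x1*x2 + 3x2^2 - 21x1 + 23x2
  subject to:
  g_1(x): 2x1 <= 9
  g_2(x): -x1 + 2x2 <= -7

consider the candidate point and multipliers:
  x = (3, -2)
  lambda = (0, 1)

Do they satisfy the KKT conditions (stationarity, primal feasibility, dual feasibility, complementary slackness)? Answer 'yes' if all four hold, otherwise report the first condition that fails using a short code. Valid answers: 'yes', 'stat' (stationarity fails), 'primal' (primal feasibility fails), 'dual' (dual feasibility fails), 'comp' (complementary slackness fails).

Gradient of f: grad f(x) = Q x + c = (2, -1)
Constraint values g_i(x) = a_i^T x - b_i:
  g_1((3, -2)) = -3
  g_2((3, -2)) = 0
Stationarity residual: grad f(x) + sum_i lambda_i a_i = (1, 1)
  -> stationarity FAILS
Primal feasibility (all g_i <= 0): OK
Dual feasibility (all lambda_i >= 0): OK
Complementary slackness (lambda_i * g_i(x) = 0 for all i): OK

Verdict: the first failing condition is stationarity -> stat.

stat


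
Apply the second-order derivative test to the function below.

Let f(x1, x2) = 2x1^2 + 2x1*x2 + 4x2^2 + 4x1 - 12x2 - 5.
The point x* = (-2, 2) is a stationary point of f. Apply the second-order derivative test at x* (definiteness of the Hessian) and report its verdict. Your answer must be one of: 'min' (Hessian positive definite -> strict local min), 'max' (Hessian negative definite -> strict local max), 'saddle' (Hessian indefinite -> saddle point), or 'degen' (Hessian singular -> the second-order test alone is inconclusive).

Compute the Hessian H = grad^2 f:
  H = [[4, 2], [2, 8]]
Verify stationarity: grad f(x*) = H x* + g = (0, 0).
Eigenvalues of H: 3.1716, 8.8284.
Both eigenvalues > 0, so H is positive definite -> x* is a strict local min.

min


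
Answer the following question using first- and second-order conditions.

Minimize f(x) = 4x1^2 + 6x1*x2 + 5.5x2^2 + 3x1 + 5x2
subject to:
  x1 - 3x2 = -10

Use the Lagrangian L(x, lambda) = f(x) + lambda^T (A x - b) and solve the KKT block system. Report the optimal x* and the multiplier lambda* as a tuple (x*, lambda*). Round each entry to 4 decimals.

Form the Lagrangian:
  L(x, lambda) = (1/2) x^T Q x + c^T x + lambda^T (A x - b)
Stationarity (grad_x L = 0): Q x + c + A^T lambda = 0.
Primal feasibility: A x = b.

This gives the KKT block system:
  [ Q   A^T ] [ x     ]   [-c ]
  [ A    0  ] [ lambda ] = [ b ]

Solving the linear system:
  x*      = (-2.7899, 2.4034)
  lambda* = (4.8992)
  f(x*)   = 26.3193

x* = (-2.7899, 2.4034), lambda* = (4.8992)


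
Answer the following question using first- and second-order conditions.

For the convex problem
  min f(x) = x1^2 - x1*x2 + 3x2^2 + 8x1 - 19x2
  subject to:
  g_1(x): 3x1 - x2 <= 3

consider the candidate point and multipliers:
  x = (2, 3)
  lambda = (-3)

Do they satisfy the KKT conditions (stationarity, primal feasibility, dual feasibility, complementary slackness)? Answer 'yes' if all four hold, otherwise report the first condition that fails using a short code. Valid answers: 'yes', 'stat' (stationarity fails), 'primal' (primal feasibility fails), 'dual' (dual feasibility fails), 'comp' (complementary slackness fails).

Gradient of f: grad f(x) = Q x + c = (9, -3)
Constraint values g_i(x) = a_i^T x - b_i:
  g_1((2, 3)) = 0
Stationarity residual: grad f(x) + sum_i lambda_i a_i = (0, 0)
  -> stationarity OK
Primal feasibility (all g_i <= 0): OK
Dual feasibility (all lambda_i >= 0): FAILS
Complementary slackness (lambda_i * g_i(x) = 0 for all i): OK

Verdict: the first failing condition is dual_feasibility -> dual.

dual


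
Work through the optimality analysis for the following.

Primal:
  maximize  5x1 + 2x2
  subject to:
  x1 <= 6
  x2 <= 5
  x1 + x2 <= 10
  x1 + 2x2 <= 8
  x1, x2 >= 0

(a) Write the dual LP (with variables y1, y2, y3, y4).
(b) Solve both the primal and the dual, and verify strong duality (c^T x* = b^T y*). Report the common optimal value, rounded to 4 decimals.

The standard primal-dual pair for 'max c^T x s.t. A x <= b, x >= 0' is:
  Dual:  min b^T y  s.t.  A^T y >= c,  y >= 0.

So the dual LP is:
  minimize  6y1 + 5y2 + 10y3 + 8y4
  subject to:
    y1 + y3 + y4 >= 5
    y2 + y3 + 2y4 >= 2
    y1, y2, y3, y4 >= 0

Solving the primal: x* = (6, 1).
  primal value c^T x* = 32.
Solving the dual: y* = (4, 0, 0, 1).
  dual value b^T y* = 32.
Strong duality: c^T x* = b^T y*. Confirmed.

32


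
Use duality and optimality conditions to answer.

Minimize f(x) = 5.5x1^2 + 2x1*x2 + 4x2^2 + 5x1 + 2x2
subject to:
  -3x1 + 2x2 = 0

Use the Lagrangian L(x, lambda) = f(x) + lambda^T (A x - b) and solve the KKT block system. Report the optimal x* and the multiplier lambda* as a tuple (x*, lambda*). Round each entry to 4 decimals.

Form the Lagrangian:
  L(x, lambda) = (1/2) x^T Q x + c^T x + lambda^T (A x - b)
Stationarity (grad_x L = 0): Q x + c + A^T lambda = 0.
Primal feasibility: A x = b.

This gives the KKT block system:
  [ Q   A^T ] [ x     ]   [-c ]
  [ A    0  ] [ lambda ] = [ b ]

Solving the linear system:
  x*      = (-0.2286, -0.3429)
  lambda* = (0.6)
  f(x*)   = -0.9143

x* = (-0.2286, -0.3429), lambda* = (0.6)


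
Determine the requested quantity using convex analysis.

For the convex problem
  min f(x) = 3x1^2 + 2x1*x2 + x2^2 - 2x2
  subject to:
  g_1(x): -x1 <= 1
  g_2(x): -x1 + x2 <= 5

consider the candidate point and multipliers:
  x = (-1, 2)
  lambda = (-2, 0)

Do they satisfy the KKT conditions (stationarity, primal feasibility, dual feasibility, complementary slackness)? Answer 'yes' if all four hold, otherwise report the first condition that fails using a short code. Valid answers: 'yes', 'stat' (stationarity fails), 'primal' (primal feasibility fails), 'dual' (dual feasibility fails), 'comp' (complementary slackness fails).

Gradient of f: grad f(x) = Q x + c = (-2, 0)
Constraint values g_i(x) = a_i^T x - b_i:
  g_1((-1, 2)) = 0
  g_2((-1, 2)) = -2
Stationarity residual: grad f(x) + sum_i lambda_i a_i = (0, 0)
  -> stationarity OK
Primal feasibility (all g_i <= 0): OK
Dual feasibility (all lambda_i >= 0): FAILS
Complementary slackness (lambda_i * g_i(x) = 0 for all i): OK

Verdict: the first failing condition is dual_feasibility -> dual.

dual


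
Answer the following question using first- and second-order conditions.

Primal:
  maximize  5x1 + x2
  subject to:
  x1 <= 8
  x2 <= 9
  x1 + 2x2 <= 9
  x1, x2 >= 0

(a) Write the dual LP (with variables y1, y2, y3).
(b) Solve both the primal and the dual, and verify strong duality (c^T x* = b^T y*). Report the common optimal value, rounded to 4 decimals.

The standard primal-dual pair for 'max c^T x s.t. A x <= b, x >= 0' is:
  Dual:  min b^T y  s.t.  A^T y >= c,  y >= 0.

So the dual LP is:
  minimize  8y1 + 9y2 + 9y3
  subject to:
    y1 + y3 >= 5
    y2 + 2y3 >= 1
    y1, y2, y3 >= 0

Solving the primal: x* = (8, 0.5).
  primal value c^T x* = 40.5.
Solving the dual: y* = (4.5, 0, 0.5).
  dual value b^T y* = 40.5.
Strong duality: c^T x* = b^T y*. Confirmed.

40.5


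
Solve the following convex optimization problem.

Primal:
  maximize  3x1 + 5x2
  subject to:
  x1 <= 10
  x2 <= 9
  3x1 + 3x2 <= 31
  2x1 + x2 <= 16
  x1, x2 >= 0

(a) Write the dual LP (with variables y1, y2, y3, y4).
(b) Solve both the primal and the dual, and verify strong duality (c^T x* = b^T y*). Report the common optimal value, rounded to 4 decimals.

The standard primal-dual pair for 'max c^T x s.t. A x <= b, x >= 0' is:
  Dual:  min b^T y  s.t.  A^T y >= c,  y >= 0.

So the dual LP is:
  minimize  10y1 + 9y2 + 31y3 + 16y4
  subject to:
    y1 + 3y3 + 2y4 >= 3
    y2 + 3y3 + y4 >= 5
    y1, y2, y3, y4 >= 0

Solving the primal: x* = (1.3333, 9).
  primal value c^T x* = 49.
Solving the dual: y* = (0, 2, 1, 0).
  dual value b^T y* = 49.
Strong duality: c^T x* = b^T y*. Confirmed.

49


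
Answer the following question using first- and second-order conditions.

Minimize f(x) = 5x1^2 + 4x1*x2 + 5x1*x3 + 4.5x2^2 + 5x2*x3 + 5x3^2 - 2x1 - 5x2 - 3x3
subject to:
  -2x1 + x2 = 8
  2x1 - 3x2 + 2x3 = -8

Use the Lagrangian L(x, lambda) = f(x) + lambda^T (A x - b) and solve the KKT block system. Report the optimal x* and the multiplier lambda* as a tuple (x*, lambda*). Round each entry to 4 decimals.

Form the Lagrangian:
  L(x, lambda) = (1/2) x^T Q x + c^T x + lambda^T (A x - b)
Stationarity (grad_x L = 0): Q x + c + A^T lambda = 0.
Primal feasibility: A x = b.

This gives the KKT block system:
  [ Q   A^T ] [ x     ]   [-c ]
  [ A    0  ] [ lambda ] = [ b ]

Solving the linear system:
  x*      = (-3.1975, 1.6049, 1.6049)
  lambda* = (-12.3086, -2.5432)
  f(x*)   = 35.8395

x* = (-3.1975, 1.6049, 1.6049), lambda* = (-12.3086, -2.5432)


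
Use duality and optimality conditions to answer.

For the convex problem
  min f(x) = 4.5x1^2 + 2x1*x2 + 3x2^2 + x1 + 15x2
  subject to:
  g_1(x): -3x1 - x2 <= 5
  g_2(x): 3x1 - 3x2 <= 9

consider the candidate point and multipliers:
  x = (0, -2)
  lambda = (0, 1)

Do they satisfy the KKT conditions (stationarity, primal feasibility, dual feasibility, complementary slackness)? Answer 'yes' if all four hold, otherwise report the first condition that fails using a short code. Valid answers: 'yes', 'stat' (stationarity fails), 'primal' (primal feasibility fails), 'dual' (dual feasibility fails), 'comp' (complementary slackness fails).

Gradient of f: grad f(x) = Q x + c = (-3, 3)
Constraint values g_i(x) = a_i^T x - b_i:
  g_1((0, -2)) = -3
  g_2((0, -2)) = -3
Stationarity residual: grad f(x) + sum_i lambda_i a_i = (0, 0)
  -> stationarity OK
Primal feasibility (all g_i <= 0): OK
Dual feasibility (all lambda_i >= 0): OK
Complementary slackness (lambda_i * g_i(x) = 0 for all i): FAILS

Verdict: the first failing condition is complementary_slackness -> comp.

comp
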